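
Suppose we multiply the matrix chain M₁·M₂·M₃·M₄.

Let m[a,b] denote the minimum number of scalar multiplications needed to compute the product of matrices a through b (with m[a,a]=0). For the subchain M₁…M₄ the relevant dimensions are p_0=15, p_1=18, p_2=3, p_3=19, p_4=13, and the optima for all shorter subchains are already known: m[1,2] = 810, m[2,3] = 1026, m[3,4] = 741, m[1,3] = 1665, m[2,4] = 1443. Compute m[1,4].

m[1,4] = min over k∈[1,3] of m[1,k]+m[k+1,4]+p_{0}·p_k·p_{4}.
k=1: 0 + 1443 + 15·18·13 = 4953; k=2: 810 + 741 + 15·3·13 = 2136; k=3: 1665 + 0 + 15·19·13 = 5370.
Minimum: 2136 at k=2.

2136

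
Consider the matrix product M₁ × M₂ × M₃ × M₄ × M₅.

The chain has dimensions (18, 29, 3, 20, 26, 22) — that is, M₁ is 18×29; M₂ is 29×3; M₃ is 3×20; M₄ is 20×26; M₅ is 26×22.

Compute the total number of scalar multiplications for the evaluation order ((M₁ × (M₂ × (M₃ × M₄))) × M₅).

27690

(M₃ × M₄): 3×20 by 20×26 → 3×26, cost 3·20·26 = 1560
(M₂ × (M₃ × M₄)): 29×3 by 3×26 → 29×26, cost 29·3·26 = 2262; cumulative 3822
(M₁ × (M₂ × (M₃ × M₄))): 18×29 by 29×26 → 18×26, cost 18·29·26 = 13572; cumulative 17394
((M₁ × (M₂ × (M₃ × M₄))) × M₅): 18×26 by 26×22 → 18×22, cost 18·26·22 = 10296; cumulative 27690
Total: 27690 scalar multiplications.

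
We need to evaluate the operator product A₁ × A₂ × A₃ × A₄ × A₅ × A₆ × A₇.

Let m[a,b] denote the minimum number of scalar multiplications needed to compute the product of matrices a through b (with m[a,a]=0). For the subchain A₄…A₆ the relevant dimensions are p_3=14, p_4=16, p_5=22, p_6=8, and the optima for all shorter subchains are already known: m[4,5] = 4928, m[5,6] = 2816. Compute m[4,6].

m[4,6] = min over k∈[4,5] of m[4,k]+m[k+1,6]+p_{3}·p_k·p_{6}.
k=4: 0 + 2816 + 14·16·8 = 4608; k=5: 4928 + 0 + 14·22·8 = 7392.
Minimum: 4608 at k=4.

4608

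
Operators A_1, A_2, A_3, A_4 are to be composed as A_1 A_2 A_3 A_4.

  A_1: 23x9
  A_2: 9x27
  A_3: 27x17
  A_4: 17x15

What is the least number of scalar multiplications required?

9531

Adjacent pairs: A_1A_2 = 23·9·27 = 5589; A_2A_3 = 9·27·17 = 4131; A_3A_4 = 27·17·15 = 6885.
Length 3: A_1..A_3: k=1: 0+4131+23·9·17=7650; k=2: 5589+0+23·27·17=16146 → min 7650 | A_2..A_4: k=2: 0+6885+9·27·15=10530; k=3: 4131+0+9·17·15=6426 → min 6426.
Length 4: A_1..A_4: k=1: 0+6426+23·9·15=9531; k=2: 5589+6885+23·27·15=21789; k=3: 7650+0+23·17·15=13515 → min 9531.
Optimal order: (A_1 ((A_2 A_3) A_4)) with cost 9531.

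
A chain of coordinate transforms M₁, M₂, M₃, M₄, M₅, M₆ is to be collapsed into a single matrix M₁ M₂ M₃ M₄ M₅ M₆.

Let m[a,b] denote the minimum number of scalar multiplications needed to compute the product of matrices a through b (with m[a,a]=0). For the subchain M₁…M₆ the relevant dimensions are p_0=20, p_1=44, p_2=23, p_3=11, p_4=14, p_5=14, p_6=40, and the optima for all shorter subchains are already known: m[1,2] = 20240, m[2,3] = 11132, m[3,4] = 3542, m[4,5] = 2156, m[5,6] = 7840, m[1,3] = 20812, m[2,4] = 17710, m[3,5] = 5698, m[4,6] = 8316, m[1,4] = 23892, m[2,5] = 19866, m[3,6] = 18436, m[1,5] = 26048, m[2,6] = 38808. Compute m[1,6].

m[1,6] = min over k∈[1,5] of m[1,k]+m[k+1,6]+p_{0}·p_k·p_{6}.
k=1: 0 + 38808 + 20·44·40 = 74008; k=2: 20240 + 18436 + 20·23·40 = 57076; k=3: 20812 + 8316 + 20·11·40 = 37928; k=4: 23892 + 7840 + 20·14·40 = 42932; k=5: 26048 + 0 + 20·14·40 = 37248.
Minimum: 37248 at k=5.

37248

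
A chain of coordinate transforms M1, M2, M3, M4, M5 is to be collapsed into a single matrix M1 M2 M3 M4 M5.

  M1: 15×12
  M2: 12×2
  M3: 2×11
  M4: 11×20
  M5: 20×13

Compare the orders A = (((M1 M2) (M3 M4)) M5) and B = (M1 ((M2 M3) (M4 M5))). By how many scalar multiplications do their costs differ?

Order A = (((M1 M2) (M3 M4)) M5): (M1 M2): 15×12 by 12×2 → 15×2, cost 15·12·2 = 360; (M3 M4): 2×11 by 11×20 → 2×20, cost 2·11·20 = 440; ((M1 M2) (M3 M4)): 15×2 by 2×20 → 15×20, cost 15·2·20 = 600; cumulative 1400; (((M1 M2) (M3 M4)) M5): 15×20 by 20×13 → 15×13, cost 15·20·13 = 3900; cumulative 5300. Total 5300.
Order B = (M1 ((M2 M3) (M4 M5))): (M2 M3): 12×2 by 2×11 → 12×11, cost 12·2·11 = 264; (M4 M5): 11×20 by 20×13 → 11×13, cost 11·20·13 = 2860; ((M2 M3) (M4 M5)): 12×11 by 11×13 → 12×13, cost 12·11·13 = 1716; cumulative 4840; (M1 ((M2 M3) (M4 M5))): 15×12 by 12×13 → 15×13, cost 15·12·13 = 2340; cumulative 7180. Total 7180.
Difference: |5300 − 7180| = 1880.

1880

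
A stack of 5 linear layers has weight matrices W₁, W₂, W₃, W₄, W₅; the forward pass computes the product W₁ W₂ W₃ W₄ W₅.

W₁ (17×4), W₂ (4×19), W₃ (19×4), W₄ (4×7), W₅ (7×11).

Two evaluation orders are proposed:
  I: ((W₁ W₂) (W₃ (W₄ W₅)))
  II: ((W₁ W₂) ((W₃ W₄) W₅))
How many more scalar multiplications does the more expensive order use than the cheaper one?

Order I = ((W₁ W₂) (W₃ (W₄ W₅))): (W₁ W₂): 17×4 by 4×19 → 17×19, cost 17·4·19 = 1292; (W₄ W₅): 4×7 by 7×11 → 4×11, cost 4·7·11 = 308; (W₃ (W₄ W₅)): 19×4 by 4×11 → 19×11, cost 19·4·11 = 836; cumulative 1144; ((W₁ W₂) (W₃ (W₄ W₅))): 17×19 by 19×11 → 17×11, cost 17·19·11 = 3553; cumulative 5989. Total 5989.
Order II = ((W₁ W₂) ((W₃ W₄) W₅)): (W₁ W₂): 17×4 by 4×19 → 17×19, cost 17·4·19 = 1292; (W₃ W₄): 19×4 by 4×7 → 19×7, cost 19·4·7 = 532; ((W₃ W₄) W₅): 19×7 by 7×11 → 19×11, cost 19·7·11 = 1463; cumulative 1995; ((W₁ W₂) ((W₃ W₄) W₅)): 17×19 by 19×11 → 17×11, cost 17·19·11 = 3553; cumulative 6840. Total 6840.
Difference: |5989 − 6840| = 851.

851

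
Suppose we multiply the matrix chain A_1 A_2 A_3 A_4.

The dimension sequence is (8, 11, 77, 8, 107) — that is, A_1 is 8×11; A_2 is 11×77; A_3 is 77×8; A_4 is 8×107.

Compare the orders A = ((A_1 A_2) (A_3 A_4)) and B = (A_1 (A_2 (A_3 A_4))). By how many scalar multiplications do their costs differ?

27357

Order A = ((A_1 A_2) (A_3 A_4)): (A_1 A_2): 8×11 by 11×77 → 8×77, cost 8·11·77 = 6776; (A_3 A_4): 77×8 by 8×107 → 77×107, cost 77·8·107 = 65912; ((A_1 A_2) (A_3 A_4)): 8×77 by 77×107 → 8×107, cost 8·77·107 = 65912; cumulative 138600. Total 138600.
Order B = (A_1 (A_2 (A_3 A_4))): (A_3 A_4): 77×8 by 8×107 → 77×107, cost 77·8·107 = 65912; (A_2 (A_3 A_4)): 11×77 by 77×107 → 11×107, cost 11·77·107 = 90629; cumulative 156541; (A_1 (A_2 (A_3 A_4))): 8×11 by 11×107 → 8×107, cost 8·11·107 = 9416; cumulative 165957. Total 165957.
Difference: |138600 − 165957| = 27357.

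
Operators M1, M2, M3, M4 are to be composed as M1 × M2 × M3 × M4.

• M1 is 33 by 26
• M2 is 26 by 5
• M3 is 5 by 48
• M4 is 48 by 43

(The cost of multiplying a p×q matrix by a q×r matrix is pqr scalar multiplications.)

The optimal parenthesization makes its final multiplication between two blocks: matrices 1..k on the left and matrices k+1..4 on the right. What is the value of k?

Adjacent pairs: M1M2 = 33·26·5 = 4290; M2M3 = 26·5·48 = 6240; M3M4 = 5·48·43 = 10320.
Length 3: M1..M3: k=1: 0+6240+33·26·48=47424; k=2: 4290+0+33·5·48=12210 → min 12210 | M2..M4: k=2: 0+10320+26·5·43=15910; k=3: 6240+0+26·48·43=59904 → min 15910.
Top-level splits: k=1: (M1..M1)·(M2..M4) → 0+15910+33·26·43 = 52804; k=2: (M1..M2)·(M3..M4) → 4290+10320+33·5·43 = 21705; k=3: (M1..M3)·(M4..M4) → 12210+0+33·48·43 = 80322.
Best split is after M2, i.e. k = 2.

2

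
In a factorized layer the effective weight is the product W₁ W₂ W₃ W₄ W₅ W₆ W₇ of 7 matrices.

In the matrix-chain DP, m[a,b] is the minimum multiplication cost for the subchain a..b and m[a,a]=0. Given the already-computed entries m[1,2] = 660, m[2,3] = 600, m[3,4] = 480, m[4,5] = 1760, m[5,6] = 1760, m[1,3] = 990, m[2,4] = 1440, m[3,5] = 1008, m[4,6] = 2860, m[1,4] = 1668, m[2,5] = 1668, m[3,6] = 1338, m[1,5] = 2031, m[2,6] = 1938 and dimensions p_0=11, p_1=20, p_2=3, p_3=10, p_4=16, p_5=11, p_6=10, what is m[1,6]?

m[1,6] = min over k∈[1,5] of m[1,k]+m[k+1,6]+p_{0}·p_k·p_{6}.
k=1: 0 + 1938 + 11·20·10 = 4138; k=2: 660 + 1338 + 11·3·10 = 2328; k=3: 990 + 2860 + 11·10·10 = 4950; k=4: 1668 + 1760 + 11·16·10 = 5188; k=5: 2031 + 0 + 11·11·10 = 3241.
Minimum: 2328 at k=2.

2328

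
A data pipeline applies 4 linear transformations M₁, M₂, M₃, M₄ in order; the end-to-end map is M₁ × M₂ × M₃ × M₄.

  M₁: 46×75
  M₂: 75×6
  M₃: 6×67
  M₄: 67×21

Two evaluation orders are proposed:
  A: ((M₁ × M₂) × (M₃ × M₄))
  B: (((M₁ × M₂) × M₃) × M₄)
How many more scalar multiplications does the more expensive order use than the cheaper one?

Order A = ((M₁ × M₂) × (M₃ × M₄)): (M₁ × M₂): 46×75 by 75×6 → 46×6, cost 46·75·6 = 20700; (M₃ × M₄): 6×67 by 67×21 → 6×21, cost 6·67·21 = 8442; ((M₁ × M₂) × (M₃ × M₄)): 46×6 by 6×21 → 46×21, cost 46·6·21 = 5796; cumulative 34938. Total 34938.
Order B = (((M₁ × M₂) × M₃) × M₄): (M₁ × M₂): 46×75 by 75×6 → 46×6, cost 46·75·6 = 20700; ((M₁ × M₂) × M₃): 46×6 by 6×67 → 46×67, cost 46·6·67 = 18492; cumulative 39192; (((M₁ × M₂) × M₃) × M₄): 46×67 by 67×21 → 46×21, cost 46·67·21 = 64722; cumulative 103914. Total 103914.
Difference: |34938 − 103914| = 68976.

68976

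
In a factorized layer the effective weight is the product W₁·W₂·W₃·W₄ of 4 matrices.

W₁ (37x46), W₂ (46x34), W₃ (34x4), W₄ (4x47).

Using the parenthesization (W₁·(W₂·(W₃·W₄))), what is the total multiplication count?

(W₃·W₄): 34×4 by 4×47 → 34×47, cost 34·4·47 = 6392
(W₂·(W₃·W₄)): 46×34 by 34×47 → 46×47, cost 46·34·47 = 73508; cumulative 79900
(W₁·(W₂·(W₃·W₄))): 37×46 by 46×47 → 37×47, cost 37·46·47 = 79994; cumulative 159894
Total: 159894 scalar multiplications.

159894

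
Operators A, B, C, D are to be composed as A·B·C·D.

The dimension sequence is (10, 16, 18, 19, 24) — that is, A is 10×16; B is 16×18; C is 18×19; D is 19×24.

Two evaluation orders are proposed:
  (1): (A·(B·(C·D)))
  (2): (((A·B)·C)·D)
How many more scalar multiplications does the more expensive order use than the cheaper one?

8100

Order (1) = (A·(B·(C·D))): (C·D): 18×19 by 19×24 → 18×24, cost 18·19·24 = 8208; (B·(C·D)): 16×18 by 18×24 → 16×24, cost 16·18·24 = 6912; cumulative 15120; (A·(B·(C·D))): 10×16 by 16×24 → 10×24, cost 10·16·24 = 3840; cumulative 18960. Total 18960.
Order (2) = (((A·B)·C)·D): (A·B): 10×16 by 16×18 → 10×18, cost 10·16·18 = 2880; ((A·B)·C): 10×18 by 18×19 → 10×19, cost 10·18·19 = 3420; cumulative 6300; (((A·B)·C)·D): 10×19 by 19×24 → 10×24, cost 10·19·24 = 4560; cumulative 10860. Total 10860.
Difference: |18960 − 10860| = 8100.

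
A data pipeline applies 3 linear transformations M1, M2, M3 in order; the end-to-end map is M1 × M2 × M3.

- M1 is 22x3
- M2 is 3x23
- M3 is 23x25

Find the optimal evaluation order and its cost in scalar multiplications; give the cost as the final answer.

3375

(M1 × (M2 × M3)): cost 3375.
((M1 × M2) × M3): cost 14168.
Optimal: (M1 × (M2 × M3)) with cost 3375.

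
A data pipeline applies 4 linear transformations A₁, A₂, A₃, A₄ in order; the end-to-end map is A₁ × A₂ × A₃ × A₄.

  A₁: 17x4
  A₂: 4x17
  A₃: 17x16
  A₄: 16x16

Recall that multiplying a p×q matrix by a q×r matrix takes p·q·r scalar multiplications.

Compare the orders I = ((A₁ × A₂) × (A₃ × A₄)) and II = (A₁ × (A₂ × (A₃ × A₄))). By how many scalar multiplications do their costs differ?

Order I = ((A₁ × A₂) × (A₃ × A₄)): (A₁ × A₂): 17×4 by 4×17 → 17×17, cost 17·4·17 = 1156; (A₃ × A₄): 17×16 by 16×16 → 17×16, cost 17·16·16 = 4352; ((A₁ × A₂) × (A₃ × A₄)): 17×17 by 17×16 → 17×16, cost 17·17·16 = 4624; cumulative 10132. Total 10132.
Order II = (A₁ × (A₂ × (A₃ × A₄))): (A₃ × A₄): 17×16 by 16×16 → 17×16, cost 17·16·16 = 4352; (A₂ × (A₃ × A₄)): 4×17 by 17×16 → 4×16, cost 4·17·16 = 1088; cumulative 5440; (A₁ × (A₂ × (A₃ × A₄))): 17×4 by 4×16 → 17×16, cost 17·4·16 = 1088; cumulative 6528. Total 6528.
Difference: |10132 − 6528| = 3604.

3604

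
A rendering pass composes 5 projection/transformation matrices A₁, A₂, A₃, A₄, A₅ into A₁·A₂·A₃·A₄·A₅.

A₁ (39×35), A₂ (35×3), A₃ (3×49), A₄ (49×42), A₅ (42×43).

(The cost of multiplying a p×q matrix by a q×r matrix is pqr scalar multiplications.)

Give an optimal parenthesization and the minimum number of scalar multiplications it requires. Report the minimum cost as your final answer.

Adjacent pairs: A₁A₂ = 39·35·3 = 4095; A₂A₃ = 35·3·49 = 5145; A₃A₄ = 3·49·42 = 6174; A₄A₅ = 49·42·43 = 88494.
Length 3: A₁..A₃: k=1: 0+5145+39·35·49=72030; k=2: 4095+0+39·3·49=9828 → min 9828 | A₂..A₄: k=2: 0+6174+35·3·42=10584; k=3: 5145+0+35·49·42=77175 → min 10584 | A₃..A₅: k=3: 0+88494+3·49·43=94815; k=4: 6174+0+3·42·43=11592 → min 11592.
Length 4: A₁..A₄: k=1: 0+10584+39·35·42=67914; k=2: 4095+6174+39·3·42=15183; k=3: 9828+0+39·49·42=90090 → min 15183 | A₂..A₅: k=2: 0+11592+35·3·43=16107; k=3: 5145+88494+35·49·43=167384; k=4: 10584+0+35·42·43=73794 → min 16107.
Length 5: A₁..A₅: k=1: 0+16107+39·35·43=74802; k=2: 4095+11592+39·3·43=20718; k=3: 9828+88494+39·49·43=180495; k=4: 15183+0+39·42·43=85617 → min 20718.
Optimal parenthesization: ((A₁·A₂)·((A₃·A₄)·A₅)) with cost 20718.

20718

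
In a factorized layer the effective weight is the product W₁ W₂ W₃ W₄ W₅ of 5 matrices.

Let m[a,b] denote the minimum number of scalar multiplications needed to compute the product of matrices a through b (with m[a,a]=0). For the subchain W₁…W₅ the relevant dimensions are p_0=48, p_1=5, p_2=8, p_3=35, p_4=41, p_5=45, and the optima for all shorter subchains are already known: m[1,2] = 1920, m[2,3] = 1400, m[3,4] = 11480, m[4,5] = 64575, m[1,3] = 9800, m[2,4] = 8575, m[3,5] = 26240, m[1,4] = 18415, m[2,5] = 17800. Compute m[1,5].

28600

m[1,5] = min over k∈[1,4] of m[1,k]+m[k+1,5]+p_{0}·p_k·p_{5}.
k=1: 0 + 17800 + 48·5·45 = 28600; k=2: 1920 + 26240 + 48·8·45 = 45440; k=3: 9800 + 64575 + 48·35·45 = 149975; k=4: 18415 + 0 + 48·41·45 = 106975.
Minimum: 28600 at k=1.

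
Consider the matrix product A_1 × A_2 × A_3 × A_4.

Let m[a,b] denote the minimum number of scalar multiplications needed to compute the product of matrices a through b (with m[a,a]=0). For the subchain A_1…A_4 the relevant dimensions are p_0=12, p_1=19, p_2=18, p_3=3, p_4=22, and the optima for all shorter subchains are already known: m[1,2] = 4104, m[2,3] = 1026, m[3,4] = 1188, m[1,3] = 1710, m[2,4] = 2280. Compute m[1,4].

2502

m[1,4] = min over k∈[1,3] of m[1,k]+m[k+1,4]+p_{0}·p_k·p_{4}.
k=1: 0 + 2280 + 12·19·22 = 7296; k=2: 4104 + 1188 + 12·18·22 = 10044; k=3: 1710 + 0 + 12·3·22 = 2502.
Minimum: 2502 at k=3.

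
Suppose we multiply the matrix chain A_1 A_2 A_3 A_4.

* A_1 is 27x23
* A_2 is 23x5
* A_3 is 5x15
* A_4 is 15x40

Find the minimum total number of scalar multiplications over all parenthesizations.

Adjacent pairs: A_1A_2 = 27·23·5 = 3105; A_2A_3 = 23·5·15 = 1725; A_3A_4 = 5·15·40 = 3000.
Length 3: A_1..A_3: k=1: 0+1725+27·23·15=11040; k=2: 3105+0+27·5·15=5130 → min 5130 | A_2..A_4: k=2: 0+3000+23·5·40=7600; k=3: 1725+0+23·15·40=15525 → min 7600.
Length 4: A_1..A_4: k=1: 0+7600+27·23·40=32440; k=2: 3105+3000+27·5·40=11505; k=3: 5130+0+27·15·40=21330 → min 11505.
Optimal order: ((A_1 A_2) (A_3 A_4)) with cost 11505.

11505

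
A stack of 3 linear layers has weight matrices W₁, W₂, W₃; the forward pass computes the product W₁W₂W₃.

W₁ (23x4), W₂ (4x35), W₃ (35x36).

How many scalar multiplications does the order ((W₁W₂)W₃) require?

(W₁W₂): 23×4 by 4×35 → 23×35, cost 23·4·35 = 3220
((W₁W₂)W₃): 23×35 by 35×36 → 23×36, cost 23·35·36 = 28980; cumulative 32200
Total: 32200 scalar multiplications.

32200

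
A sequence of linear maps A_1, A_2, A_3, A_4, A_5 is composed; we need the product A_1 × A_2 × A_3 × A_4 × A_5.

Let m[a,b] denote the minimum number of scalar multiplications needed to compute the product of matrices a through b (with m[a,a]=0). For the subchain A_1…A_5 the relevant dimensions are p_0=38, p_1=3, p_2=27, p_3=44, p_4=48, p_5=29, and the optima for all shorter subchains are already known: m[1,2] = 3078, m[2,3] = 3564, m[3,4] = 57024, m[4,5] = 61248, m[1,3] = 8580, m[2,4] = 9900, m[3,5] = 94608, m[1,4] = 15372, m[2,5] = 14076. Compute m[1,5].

17382

m[1,5] = min over k∈[1,4] of m[1,k]+m[k+1,5]+p_{0}·p_k·p_{5}.
k=1: 0 + 14076 + 38·3·29 = 17382; k=2: 3078 + 94608 + 38·27·29 = 127440; k=3: 8580 + 61248 + 38·44·29 = 118316; k=4: 15372 + 0 + 38·48·29 = 68268.
Minimum: 17382 at k=1.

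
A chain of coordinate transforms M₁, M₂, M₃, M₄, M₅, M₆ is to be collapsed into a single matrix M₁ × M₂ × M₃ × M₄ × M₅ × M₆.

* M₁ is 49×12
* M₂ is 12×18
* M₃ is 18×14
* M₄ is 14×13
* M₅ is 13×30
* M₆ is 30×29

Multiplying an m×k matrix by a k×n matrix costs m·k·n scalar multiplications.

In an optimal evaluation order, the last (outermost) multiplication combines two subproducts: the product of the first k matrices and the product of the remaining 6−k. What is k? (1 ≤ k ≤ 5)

Adjacent pairs: M₁M₂ = 49·12·18 = 10584; M₂M₃ = 12·18·14 = 3024; M₃M₄ = 18·14·13 = 3276; M₄M₅ = 14·13·30 = 5460; M₅M₆ = 13·30·29 = 11310.
Length 3: M₁..M₃: k=1: 0+3024+49·12·14=11256; k=2: 10584+0+49·18·14=22932 → min 11256 | M₂..M₄: k=2: 0+3276+12·18·13=6084; k=3: 3024+0+12·14·13=5208 → min 5208 | M₃..M₅: k=3: 0+5460+18·14·30=13020; k=4: 3276+0+18·13·30=10296 → min 10296 | M₄..M₆: k=4: 0+11310+14·13·29=16588; k=5: 5460+0+14·30·29=17640 → min 16588.
Length 4: M₁..M₄: k=1: 0+5208+49·12·13=12852; k=2: 10584+3276+49·18·13=25326; k=3: 11256+0+49·14·13=20174 → min 12852 | M₂..M₅: k=2: 0+10296+12·18·30=16776; k=3: 3024+5460+12·14·30=13524; k=4: 5208+0+12·13·30=9888 → min 9888 | M₃..M₆: k=3: 0+16588+18·14·29=23896; k=4: 3276+11310+18·13·29=21372; k=5: 10296+0+18·30·29=25956 → min 21372.
Length 5: M₁..M₅: k=1: 0+9888+49·12·30=27528; k=2: 10584+10296+49·18·30=47340; k=3: 11256+5460+49·14·30=37296; k=4: 12852+0+49·13·30=31962 → min 27528 | M₂..M₆: k=2: 0+21372+12·18·29=27636; k=3: 3024+16588+12·14·29=24484; k=4: 5208+11310+12·13·29=21042; k=5: 9888+0+12·30·29=20328 → min 20328.
Top-level splits: k=1: (M₁..M₁)·(M₂..M₆) → 0+20328+49·12·29 = 37380; k=2: (M₁..M₂)·(M₃..M₆) → 10584+21372+49·18·29 = 57534; k=3: (M₁..M₃)·(M₄..M₆) → 11256+16588+49·14·29 = 47738; k=4: (M₁..M₄)·(M₅..M₆) → 12852+11310+49·13·29 = 42635; k=5: (M₁..M₅)·(M₆..M₆) → 27528+0+49·30·29 = 70158.
Best split is after M₁, i.e. k = 1.

1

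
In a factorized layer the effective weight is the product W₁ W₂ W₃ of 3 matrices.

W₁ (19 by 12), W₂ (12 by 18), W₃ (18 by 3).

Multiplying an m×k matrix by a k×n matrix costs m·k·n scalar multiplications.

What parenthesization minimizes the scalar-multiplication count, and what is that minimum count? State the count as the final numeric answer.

1332

(W₁ (W₂ W₃)): cost 1332.
((W₁ W₂) W₃): cost 5130.
Optimal: (W₁ (W₂ W₃)) with cost 1332.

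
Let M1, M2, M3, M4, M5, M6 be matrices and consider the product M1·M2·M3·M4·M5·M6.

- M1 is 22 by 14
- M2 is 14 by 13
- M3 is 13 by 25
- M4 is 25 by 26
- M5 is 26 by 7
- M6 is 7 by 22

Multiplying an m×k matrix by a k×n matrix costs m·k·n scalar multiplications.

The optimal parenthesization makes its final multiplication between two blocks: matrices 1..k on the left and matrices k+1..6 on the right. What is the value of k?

Adjacent pairs: M1M2 = 22·14·13 = 4004; M2M3 = 14·13·25 = 4550; M3M4 = 13·25·26 = 8450; M4M5 = 25·26·7 = 4550; M5M6 = 26·7·22 = 4004.
Length 3: M1..M3: k=1: 0+4550+22·14·25=12250; k=2: 4004+0+22·13·25=11154 → min 11154 | M2..M4: k=2: 0+8450+14·13·26=13182; k=3: 4550+0+14·25·26=13650 → min 13182 | M3..M5: k=3: 0+4550+13·25·7=6825; k=4: 8450+0+13·26·7=10816 → min 6825 | M4..M6: k=4: 0+4004+25·26·22=18304; k=5: 4550+0+25·7·22=8400 → min 8400.
Length 4: M1..M4: k=1: 0+13182+22·14·26=21190; k=2: 4004+8450+22·13·26=19890; k=3: 11154+0+22·25·26=25454 → min 19890 | M2..M5: k=2: 0+6825+14·13·7=8099; k=3: 4550+4550+14·25·7=11550; k=4: 13182+0+14·26·7=15730 → min 8099 | M3..M6: k=3: 0+8400+13·25·22=15550; k=4: 8450+4004+13·26·22=19890; k=5: 6825+0+13·7·22=8827 → min 8827.
Length 5: M1..M5: k=1: 0+8099+22·14·7=10255; k=2: 4004+6825+22·13·7=12831; k=3: 11154+4550+22·25·7=19554; k=4: 19890+0+22·26·7=23894 → min 10255 | M2..M6: k=2: 0+8827+14·13·22=12831; k=3: 4550+8400+14·25·22=20650; k=4: 13182+4004+14·26·22=25194; k=5: 8099+0+14·7·22=10255 → min 10255.
Top-level splits: k=1: (M1..M1)·(M2..M6) → 0+10255+22·14·22 = 17031; k=2: (M1..M2)·(M3..M6) → 4004+8827+22·13·22 = 19123; k=3: (M1..M3)·(M4..M6) → 11154+8400+22·25·22 = 31654; k=4: (M1..M4)·(M5..M6) → 19890+4004+22·26·22 = 36478; k=5: (M1..M5)·(M6..M6) → 10255+0+22·7·22 = 13643.
Best split is after M5, i.e. k = 5.

5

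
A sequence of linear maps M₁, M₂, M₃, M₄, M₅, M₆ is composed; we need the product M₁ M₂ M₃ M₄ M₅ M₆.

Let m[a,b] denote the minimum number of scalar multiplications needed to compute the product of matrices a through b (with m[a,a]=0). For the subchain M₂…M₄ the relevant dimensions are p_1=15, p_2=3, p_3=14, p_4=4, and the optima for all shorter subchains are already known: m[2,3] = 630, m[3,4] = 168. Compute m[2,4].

348

m[2,4] = min over k∈[2,3] of m[2,k]+m[k+1,4]+p_{1}·p_k·p_{4}.
k=2: 0 + 168 + 15·3·4 = 348; k=3: 630 + 0 + 15·14·4 = 1470.
Minimum: 348 at k=2.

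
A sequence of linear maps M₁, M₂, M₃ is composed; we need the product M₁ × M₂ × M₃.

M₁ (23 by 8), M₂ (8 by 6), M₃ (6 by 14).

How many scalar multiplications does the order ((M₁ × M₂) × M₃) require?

3036

(M₁ × M₂): 23×8 by 8×6 → 23×6, cost 23·8·6 = 1104
((M₁ × M₂) × M₃): 23×6 by 6×14 → 23×14, cost 23·6·14 = 1932; cumulative 3036
Total: 3036 scalar multiplications.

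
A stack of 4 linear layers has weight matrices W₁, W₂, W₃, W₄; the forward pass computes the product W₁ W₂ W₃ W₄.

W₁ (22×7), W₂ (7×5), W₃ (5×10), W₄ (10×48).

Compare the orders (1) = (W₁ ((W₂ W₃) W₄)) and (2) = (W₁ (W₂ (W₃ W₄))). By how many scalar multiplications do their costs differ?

370

Order (1) = (W₁ ((W₂ W₃) W₄)): (W₂ W₃): 7×5 by 5×10 → 7×10, cost 7·5·10 = 350; ((W₂ W₃) W₄): 7×10 by 10×48 → 7×48, cost 7·10·48 = 3360; cumulative 3710; (W₁ ((W₂ W₃) W₄)): 22×7 by 7×48 → 22×48, cost 22·7·48 = 7392; cumulative 11102. Total 11102.
Order (2) = (W₁ (W₂ (W₃ W₄))): (W₃ W₄): 5×10 by 10×48 → 5×48, cost 5·10·48 = 2400; (W₂ (W₃ W₄)): 7×5 by 5×48 → 7×48, cost 7·5·48 = 1680; cumulative 4080; (W₁ (W₂ (W₃ W₄))): 22×7 by 7×48 → 22×48, cost 22·7·48 = 7392; cumulative 11472. Total 11472.
Difference: |11102 − 11472| = 370.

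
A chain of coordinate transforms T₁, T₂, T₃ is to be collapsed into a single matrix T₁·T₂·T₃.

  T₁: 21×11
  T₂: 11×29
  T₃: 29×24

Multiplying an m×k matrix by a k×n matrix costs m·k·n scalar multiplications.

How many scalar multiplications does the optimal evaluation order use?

13200

Order (T₁·(T₂·T₃)): (T₂·T₃): 11×29 by 29×24 → 11×24, cost 11·29·24 = 7656; (T₁·(T₂·T₃)): 21×11 by 11×24 → 21×24, cost 21·11·24 = 5544; cumulative 13200. Total 13200.
Order ((T₁·T₂)·T₃): (T₁·T₂): 21×11 by 11×29 → 21×29, cost 21·11·29 = 6699; ((T₁·T₂)·T₃): 21×29 by 29×24 → 21×24, cost 21·29·24 = 14616; cumulative 21315. Total 21315.
Minimum: 13200.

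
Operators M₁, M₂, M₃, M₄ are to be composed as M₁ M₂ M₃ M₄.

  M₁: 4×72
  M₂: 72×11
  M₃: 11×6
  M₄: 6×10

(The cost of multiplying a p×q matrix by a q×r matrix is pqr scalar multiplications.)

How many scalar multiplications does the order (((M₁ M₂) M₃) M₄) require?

(M₁ M₂): 4×72 by 72×11 → 4×11, cost 4·72·11 = 3168
((M₁ M₂) M₃): 4×11 by 11×6 → 4×6, cost 4·11·6 = 264; cumulative 3432
(((M₁ M₂) M₃) M₄): 4×6 by 6×10 → 4×10, cost 4·6·10 = 240; cumulative 3672
Total: 3672 scalar multiplications.

3672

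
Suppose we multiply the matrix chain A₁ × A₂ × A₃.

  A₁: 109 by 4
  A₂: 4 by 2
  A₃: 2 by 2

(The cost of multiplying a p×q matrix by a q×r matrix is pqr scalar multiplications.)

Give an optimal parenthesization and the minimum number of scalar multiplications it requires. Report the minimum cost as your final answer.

(A₁ × (A₂ × A₃)): cost 888.
((A₁ × A₂) × A₃): cost 1308.
Optimal: (A₁ × (A₂ × A₃)) with cost 888.

888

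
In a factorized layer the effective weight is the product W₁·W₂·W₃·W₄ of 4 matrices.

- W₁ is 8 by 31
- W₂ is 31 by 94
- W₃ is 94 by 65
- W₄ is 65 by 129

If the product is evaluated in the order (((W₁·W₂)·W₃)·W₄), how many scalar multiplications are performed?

139272

(W₁·W₂): 8×31 by 31×94 → 8×94, cost 8·31·94 = 23312
((W₁·W₂)·W₃): 8×94 by 94×65 → 8×65, cost 8·94·65 = 48880; cumulative 72192
(((W₁·W₂)·W₃)·W₄): 8×65 by 65×129 → 8×129, cost 8·65·129 = 67080; cumulative 139272
Total: 139272 scalar multiplications.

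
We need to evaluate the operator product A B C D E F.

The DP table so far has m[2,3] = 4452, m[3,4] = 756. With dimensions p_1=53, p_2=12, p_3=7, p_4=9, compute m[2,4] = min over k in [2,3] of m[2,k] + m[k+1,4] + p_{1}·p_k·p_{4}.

6480

m[2,4] = min over k∈[2,3] of m[2,k]+m[k+1,4]+p_{1}·p_k·p_{4}.
k=2: 0 + 756 + 53·12·9 = 6480; k=3: 4452 + 0 + 53·7·9 = 7791.
Minimum: 6480 at k=2.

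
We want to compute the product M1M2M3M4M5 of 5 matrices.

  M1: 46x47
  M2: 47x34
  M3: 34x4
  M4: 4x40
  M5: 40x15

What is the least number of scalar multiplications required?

Adjacent pairs: M1M2 = 46·47·34 = 73508; M2M3 = 47·34·4 = 6392; M3M4 = 34·4·40 = 5440; M4M5 = 4·40·15 = 2400.
Length 3: M1..M3: k=1: 0+6392+46·47·4=15040; k=2: 73508+0+46·34·4=79764 → min 15040 | M2..M4: k=2: 0+5440+47·34·40=69360; k=3: 6392+0+47·4·40=13912 → min 13912 | M3..M5: k=3: 0+2400+34·4·15=4440; k=4: 5440+0+34·40·15=25840 → min 4440.
Length 4: M1..M4: k=1: 0+13912+46·47·40=100392; k=2: 73508+5440+46·34·40=141508; k=3: 15040+0+46·4·40=22400 → min 22400 | M2..M5: k=2: 0+4440+47·34·15=28410; k=3: 6392+2400+47·4·15=11612; k=4: 13912+0+47·40·15=42112 → min 11612.
Length 5: M1..M5: k=1: 0+11612+46·47·15=44042; k=2: 73508+4440+46·34·15=101408; k=3: 15040+2400+46·4·15=20200; k=4: 22400+0+46·40·15=50000 → min 20200.
Optimal order: ((M1(M2M3))(M4M5)) with cost 20200.

20200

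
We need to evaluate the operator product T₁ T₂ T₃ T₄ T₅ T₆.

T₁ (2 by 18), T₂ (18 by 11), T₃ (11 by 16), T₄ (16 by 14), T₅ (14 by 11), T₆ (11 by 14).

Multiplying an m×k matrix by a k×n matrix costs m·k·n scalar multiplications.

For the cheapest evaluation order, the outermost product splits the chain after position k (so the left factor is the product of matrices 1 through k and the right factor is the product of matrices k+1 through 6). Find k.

Adjacent pairs: T₁T₂ = 2·18·11 = 396; T₂T₃ = 18·11·16 = 3168; T₃T₄ = 11·16·14 = 2464; T₄T₅ = 16·14·11 = 2464; T₅T₆ = 14·11·14 = 2156.
Length 3: T₁..T₃: k=1: 0+3168+2·18·16=3744; k=2: 396+0+2·11·16=748 → min 748 | T₂..T₄: k=2: 0+2464+18·11·14=5236; k=3: 3168+0+18·16·14=7200 → min 5236 | T₃..T₅: k=3: 0+2464+11·16·11=4400; k=4: 2464+0+11·14·11=4158 → min 4158 | T₄..T₆: k=4: 0+2156+16·14·14=5292; k=5: 2464+0+16·11·14=4928 → min 4928.
Length 4: T₁..T₄: k=1: 0+5236+2·18·14=5740; k=2: 396+2464+2·11·14=3168; k=3: 748+0+2·16·14=1196 → min 1196 | T₂..T₅: k=2: 0+4158+18·11·11=6336; k=3: 3168+2464+18·16·11=8800; k=4: 5236+0+18·14·11=8008 → min 6336 | T₃..T₆: k=3: 0+4928+11·16·14=7392; k=4: 2464+2156+11·14·14=6776; k=5: 4158+0+11·11·14=5852 → min 5852.
Length 5: T₁..T₅: k=1: 0+6336+2·18·11=6732; k=2: 396+4158+2·11·11=4796; k=3: 748+2464+2·16·11=3564; k=4: 1196+0+2·14·11=1504 → min 1504 | T₂..T₆: k=2: 0+5852+18·11·14=8624; k=3: 3168+4928+18·16·14=12128; k=4: 5236+2156+18·14·14=10920; k=5: 6336+0+18·11·14=9108 → min 8624.
Top-level splits: k=1: (T₁..T₁)·(T₂..T₆) → 0+8624+2·18·14 = 9128; k=2: (T₁..T₂)·(T₃..T₆) → 396+5852+2·11·14 = 6556; k=3: (T₁..T₃)·(T₄..T₆) → 748+4928+2·16·14 = 6124; k=4: (T₁..T₄)·(T₅..T₆) → 1196+2156+2·14·14 = 3744; k=5: (T₁..T₅)·(T₆..T₆) → 1504+0+2·11·14 = 1812.
Best split is after T₅, i.e. k = 5.

5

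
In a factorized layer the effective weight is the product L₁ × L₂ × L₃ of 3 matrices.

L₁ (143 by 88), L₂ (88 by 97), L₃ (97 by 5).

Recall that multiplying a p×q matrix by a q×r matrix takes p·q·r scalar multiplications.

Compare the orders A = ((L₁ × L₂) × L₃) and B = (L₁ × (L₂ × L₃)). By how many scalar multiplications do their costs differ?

1184403

Order A = ((L₁ × L₂) × L₃): (L₁ × L₂): 143×88 by 88×97 → 143×97, cost 143·88·97 = 1220648; ((L₁ × L₂) × L₃): 143×97 by 97×5 → 143×5, cost 143·97·5 = 69355; cumulative 1290003. Total 1290003.
Order B = (L₁ × (L₂ × L₃)): (L₂ × L₃): 88×97 by 97×5 → 88×5, cost 88·97·5 = 42680; (L₁ × (L₂ × L₃)): 143×88 by 88×5 → 143×5, cost 143·88·5 = 62920; cumulative 105600. Total 105600.
Difference: |1290003 − 105600| = 1184403.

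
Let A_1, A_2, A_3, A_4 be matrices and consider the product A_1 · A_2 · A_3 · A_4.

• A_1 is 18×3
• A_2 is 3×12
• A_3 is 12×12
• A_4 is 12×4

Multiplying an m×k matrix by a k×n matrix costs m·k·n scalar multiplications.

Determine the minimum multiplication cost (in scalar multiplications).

Adjacent pairs: A_1A_2 = 18·3·12 = 648; A_2A_3 = 3·12·12 = 432; A_3A_4 = 12·12·4 = 576.
Length 3: A_1..A_3: k=1: 0+432+18·3·12=1080; k=2: 648+0+18·12·12=3240 → min 1080 | A_2..A_4: k=2: 0+576+3·12·4=720; k=3: 432+0+3·12·4=576 → min 576.
Length 4: A_1..A_4: k=1: 0+576+18·3·4=792; k=2: 648+576+18·12·4=2088; k=3: 1080+0+18·12·4=1944 → min 792.
Optimal order: (A_1 · ((A_2 · A_3) · A_4)) with cost 792.

792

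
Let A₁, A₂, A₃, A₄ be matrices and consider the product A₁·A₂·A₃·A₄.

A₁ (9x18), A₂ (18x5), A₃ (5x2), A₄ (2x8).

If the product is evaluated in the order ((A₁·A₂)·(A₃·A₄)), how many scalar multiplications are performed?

1250

(A₁·A₂): 9×18 by 18×5 → 9×5, cost 9·18·5 = 810
(A₃·A₄): 5×2 by 2×8 → 5×8, cost 5·2·8 = 80
((A₁·A₂)·(A₃·A₄)): 9×5 by 5×8 → 9×8, cost 9·5·8 = 360; cumulative 1250
Total: 1250 scalar multiplications.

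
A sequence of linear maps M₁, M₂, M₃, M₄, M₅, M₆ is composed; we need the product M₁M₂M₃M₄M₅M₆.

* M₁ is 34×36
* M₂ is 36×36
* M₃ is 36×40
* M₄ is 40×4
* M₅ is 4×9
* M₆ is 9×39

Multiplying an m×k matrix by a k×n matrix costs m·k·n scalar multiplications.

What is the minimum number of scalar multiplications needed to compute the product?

22548

Adjacent pairs: M₁M₂ = 34·36·36 = 44064; M₂M₃ = 36·36·40 = 51840; M₃M₄ = 36·40·4 = 5760; M₄M₅ = 40·4·9 = 1440; M₅M₆ = 4·9·39 = 1404.
Length 3: M₁..M₃: k=1: 0+51840+34·36·40=100800; k=2: 44064+0+34·36·40=93024 → min 93024 | M₂..M₄: k=2: 0+5760+36·36·4=10944; k=3: 51840+0+36·40·4=57600 → min 10944 | M₃..M₅: k=3: 0+1440+36·40·9=14400; k=4: 5760+0+36·4·9=7056 → min 7056 | M₄..M₆: k=4: 0+1404+40·4·39=7644; k=5: 1440+0+40·9·39=15480 → min 7644.
Length 4: M₁..M₄: k=1: 0+10944+34·36·4=15840; k=2: 44064+5760+34·36·4=54720; k=3: 93024+0+34·40·4=98464 → min 15840 | M₂..M₅: k=2: 0+7056+36·36·9=18720; k=3: 51840+1440+36·40·9=66240; k=4: 10944+0+36·4·9=12240 → min 12240 | M₃..M₆: k=3: 0+7644+36·40·39=63804; k=4: 5760+1404+36·4·39=12780; k=5: 7056+0+36·9·39=19692 → min 12780.
Length 5: M₁..M₅: k=1: 0+12240+34·36·9=23256; k=2: 44064+7056+34·36·9=62136; k=3: 93024+1440+34·40·9=106704; k=4: 15840+0+34·4·9=17064 → min 17064 | M₂..M₆: k=2: 0+12780+36·36·39=63324; k=3: 51840+7644+36·40·39=115644; k=4: 10944+1404+36·4·39=17964; k=5: 12240+0+36·9·39=24876 → min 17964.
Length 6: M₁..M₆: k=1: 0+17964+34·36·39=65700; k=2: 44064+12780+34·36·39=104580; k=3: 93024+7644+34·40·39=153708; k=4: 15840+1404+34·4·39=22548; k=5: 17064+0+34·9·39=28998 → min 22548.
Optimal order: ((M₁(M₂(M₃M₄)))(M₅M₆)) with cost 22548.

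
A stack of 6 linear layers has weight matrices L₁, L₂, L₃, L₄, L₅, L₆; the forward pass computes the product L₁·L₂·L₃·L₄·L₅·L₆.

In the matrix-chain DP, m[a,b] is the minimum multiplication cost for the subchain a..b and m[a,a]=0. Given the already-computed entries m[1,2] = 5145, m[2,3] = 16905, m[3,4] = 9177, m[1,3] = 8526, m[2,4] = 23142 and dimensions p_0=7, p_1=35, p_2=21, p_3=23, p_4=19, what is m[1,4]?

m[1,4] = min over k∈[1,3] of m[1,k]+m[k+1,4]+p_{0}·p_k·p_{4}.
k=1: 0 + 23142 + 7·35·19 = 27797; k=2: 5145 + 9177 + 7·21·19 = 17115; k=3: 8526 + 0 + 7·23·19 = 11585.
Minimum: 11585 at k=3.

11585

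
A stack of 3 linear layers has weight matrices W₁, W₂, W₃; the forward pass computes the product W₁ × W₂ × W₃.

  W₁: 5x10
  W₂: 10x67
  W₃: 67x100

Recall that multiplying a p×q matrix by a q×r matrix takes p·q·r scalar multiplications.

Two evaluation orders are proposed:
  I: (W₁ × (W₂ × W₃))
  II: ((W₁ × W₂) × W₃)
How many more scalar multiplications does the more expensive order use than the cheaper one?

Order I = (W₁ × (W₂ × W₃)): (W₂ × W₃): 10×67 by 67×100 → 10×100, cost 10·67·100 = 67000; (W₁ × (W₂ × W₃)): 5×10 by 10×100 → 5×100, cost 5·10·100 = 5000; cumulative 72000. Total 72000.
Order II = ((W₁ × W₂) × W₃): (W₁ × W₂): 5×10 by 10×67 → 5×67, cost 5·10·67 = 3350; ((W₁ × W₂) × W₃): 5×67 by 67×100 → 5×100, cost 5·67·100 = 33500; cumulative 36850. Total 36850.
Difference: |72000 − 36850| = 35150.

35150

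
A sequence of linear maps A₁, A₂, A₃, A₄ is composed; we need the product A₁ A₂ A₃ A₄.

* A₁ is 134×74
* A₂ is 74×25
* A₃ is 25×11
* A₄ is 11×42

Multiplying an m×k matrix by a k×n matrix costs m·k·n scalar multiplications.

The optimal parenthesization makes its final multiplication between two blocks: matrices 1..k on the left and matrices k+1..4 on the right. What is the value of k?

Adjacent pairs: A₁A₂ = 134·74·25 = 247900; A₂A₃ = 74·25·11 = 20350; A₃A₄ = 25·11·42 = 11550.
Length 3: A₁..A₃: k=1: 0+20350+134·74·11=129426; k=2: 247900+0+134·25·11=284750 → min 129426 | A₂..A₄: k=2: 0+11550+74·25·42=89250; k=3: 20350+0+74·11·42=54538 → min 54538.
Top-level splits: k=1: (A₁..A₁)·(A₂..A₄) → 0+54538+134·74·42 = 471010; k=2: (A₁..A₂)·(A₃..A₄) → 247900+11550+134·25·42 = 400150; k=3: (A₁..A₃)·(A₄..A₄) → 129426+0+134·11·42 = 191334.
Best split is after A₃, i.e. k = 3.

3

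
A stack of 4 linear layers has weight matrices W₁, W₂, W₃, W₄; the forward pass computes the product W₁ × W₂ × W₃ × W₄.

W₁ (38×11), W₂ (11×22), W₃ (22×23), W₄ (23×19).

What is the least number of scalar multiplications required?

Adjacent pairs: W₁W₂ = 38·11·22 = 9196; W₂W₃ = 11·22·23 = 5566; W₃W₄ = 22·23·19 = 9614.
Length 3: W₁..W₃: k=1: 0+5566+38·11·23=15180; k=2: 9196+0+38·22·23=28424 → min 15180 | W₂..W₄: k=2: 0+9614+11·22·19=14212; k=3: 5566+0+11·23·19=10373 → min 10373.
Length 4: W₁..W₄: k=1: 0+10373+38·11·19=18315; k=2: 9196+9614+38·22·19=34694; k=3: 15180+0+38·23·19=31786 → min 18315.
Optimal order: (W₁ × ((W₂ × W₃) × W₄)) with cost 18315.

18315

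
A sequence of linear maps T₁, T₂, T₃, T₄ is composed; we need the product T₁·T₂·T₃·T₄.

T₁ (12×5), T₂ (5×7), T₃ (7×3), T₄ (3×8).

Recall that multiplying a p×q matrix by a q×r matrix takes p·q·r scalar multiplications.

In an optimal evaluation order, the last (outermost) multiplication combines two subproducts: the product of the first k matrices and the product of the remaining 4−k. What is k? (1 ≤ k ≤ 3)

Adjacent pairs: T₁T₂ = 12·5·7 = 420; T₂T₃ = 5·7·3 = 105; T₃T₄ = 7·3·8 = 168.
Length 3: T₁..T₃: k=1: 0+105+12·5·3=285; k=2: 420+0+12·7·3=672 → min 285 | T₂..T₄: k=2: 0+168+5·7·8=448; k=3: 105+0+5·3·8=225 → min 225.
Top-level splits: k=1: (T₁..T₁)·(T₂..T₄) → 0+225+12·5·8 = 705; k=2: (T₁..T₂)·(T₃..T₄) → 420+168+12·7·8 = 1260; k=3: (T₁..T₃)·(T₄..T₄) → 285+0+12·3·8 = 573.
Best split is after T₃, i.e. k = 3.

3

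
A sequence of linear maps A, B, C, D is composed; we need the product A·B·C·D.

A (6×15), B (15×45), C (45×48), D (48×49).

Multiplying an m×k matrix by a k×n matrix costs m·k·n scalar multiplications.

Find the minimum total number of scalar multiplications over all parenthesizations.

Adjacent pairs: AB = 6·15·45 = 4050; BC = 15·45·48 = 32400; CD = 45·48·49 = 105840.
Length 3: A..C: k=1: 0+32400+6·15·48=36720; k=2: 4050+0+6·45·48=17010 → min 17010 | B..D: k=2: 0+105840+15·45·49=138915; k=3: 32400+0+15·48·49=67680 → min 67680.
Length 4: A..D: k=1: 0+67680+6·15·49=72090; k=2: 4050+105840+6·45·49=123120; k=3: 17010+0+6·48·49=31122 → min 31122.
Optimal order: (((A·B)·C)·D) with cost 31122.

31122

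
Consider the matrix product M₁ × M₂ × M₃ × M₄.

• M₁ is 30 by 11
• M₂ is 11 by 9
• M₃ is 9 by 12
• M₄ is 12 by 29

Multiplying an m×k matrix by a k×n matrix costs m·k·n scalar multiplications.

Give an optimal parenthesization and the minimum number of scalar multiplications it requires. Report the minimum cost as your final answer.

13932

Adjacent pairs: M₁M₂ = 30·11·9 = 2970; M₂M₃ = 11·9·12 = 1188; M₃M₄ = 9·12·29 = 3132.
Length 3: M₁..M₃: k=1: 0+1188+30·11·12=5148; k=2: 2970+0+30·9·12=6210 → min 5148 | M₂..M₄: k=2: 0+3132+11·9·29=6003; k=3: 1188+0+11·12·29=5016 → min 5016.
Length 4: M₁..M₄: k=1: 0+5016+30·11·29=14586; k=2: 2970+3132+30·9·29=13932; k=3: 5148+0+30·12·29=15588 → min 13932.
Optimal parenthesization: ((M₁ × M₂) × (M₃ × M₄)) with cost 13932.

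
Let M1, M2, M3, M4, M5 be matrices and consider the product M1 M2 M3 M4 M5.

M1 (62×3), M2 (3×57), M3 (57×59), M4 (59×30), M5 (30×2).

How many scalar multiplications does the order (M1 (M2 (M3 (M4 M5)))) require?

10980

(M4 M5): 59×30 by 30×2 → 59×2, cost 59·30·2 = 3540
(M3 (M4 M5)): 57×59 by 59×2 → 57×2, cost 57·59·2 = 6726; cumulative 10266
(M2 (M3 (M4 M5))): 3×57 by 57×2 → 3×2, cost 3·57·2 = 342; cumulative 10608
(M1 (M2 (M3 (M4 M5)))): 62×3 by 3×2 → 62×2, cost 62·3·2 = 372; cumulative 10980
Total: 10980 scalar multiplications.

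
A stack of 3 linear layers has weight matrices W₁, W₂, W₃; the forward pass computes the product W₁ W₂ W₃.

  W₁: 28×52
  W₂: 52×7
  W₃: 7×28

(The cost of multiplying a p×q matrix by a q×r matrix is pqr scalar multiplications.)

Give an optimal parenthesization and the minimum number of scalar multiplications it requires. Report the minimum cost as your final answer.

(W₁ (W₂ W₃)): cost 50960.
((W₁ W₂) W₃): cost 15680.
Optimal: ((W₁ W₂) W₃) with cost 15680.

15680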